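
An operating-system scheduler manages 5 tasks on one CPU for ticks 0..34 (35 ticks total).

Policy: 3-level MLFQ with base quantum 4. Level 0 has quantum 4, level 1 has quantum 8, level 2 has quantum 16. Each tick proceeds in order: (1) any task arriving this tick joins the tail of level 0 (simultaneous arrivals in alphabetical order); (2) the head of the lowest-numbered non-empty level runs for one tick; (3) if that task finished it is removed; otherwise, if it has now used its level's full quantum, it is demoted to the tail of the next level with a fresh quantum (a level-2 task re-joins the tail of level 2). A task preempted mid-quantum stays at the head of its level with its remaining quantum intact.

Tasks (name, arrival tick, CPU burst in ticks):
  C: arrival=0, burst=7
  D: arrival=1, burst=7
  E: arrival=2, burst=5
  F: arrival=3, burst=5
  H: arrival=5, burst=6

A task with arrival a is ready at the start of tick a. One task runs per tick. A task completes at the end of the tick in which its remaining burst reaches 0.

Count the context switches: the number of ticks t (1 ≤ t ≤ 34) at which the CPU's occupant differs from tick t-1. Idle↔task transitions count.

context switches = 10

t=0: L0/L1/L2 = C/-/- → run C
t=1: L0/L1/L2 = CD/-/- → run C
t=2: L0/L1/L2 = CDE/-/- → run C
t=3: L0/L1/L2 = CDEF/-/- → run C
t=4: L0/L1/L2 = DEF/C/- → run D
t=5: L0/L1/L2 = DEFH/C/- → run D
t=6: L0/L1/L2 = DEFH/C/- → run D
t=7: L0/L1/L2 = DEFH/C/- → run D
t=8: L0/L1/L2 = EFH/CD/- → run E
t=9: L0/L1/L2 = EFH/CD/- → run E
t=10: L0/L1/L2 = EFH/CD/- → run E
t=11: L0/L1/L2 = EFH/CD/- → run E
t=12: L0/L1/L2 = FH/CDE/- → run F
t=13: L0/L1/L2 = FH/CDE/- → run F
t=14: L0/L1/L2 = FH/CDE/- → run F
t=15: L0/L1/L2 = FH/CDE/- → run F
t=16: L0/L1/L2 = H/CDEF/- → run H
t=17: L0/L1/L2 = H/CDEF/- → run H
t=18: L0/L1/L2 = H/CDEF/- → run H
t=19: L0/L1/L2 = H/CDEF/- → run H
t=20: L0/L1/L2 = -/CDEFH/- → run C
t=21: L0/L1/L2 = -/CDEFH/- → run C
t=22: L0/L1/L2 = -/CDEFH/- → run C
t=23: L0/L1/L2 = -/DEFH/- → run D
t=24: L0/L1/L2 = -/DEFH/- → run D
t=25: L0/L1/L2 = -/DEFH/- → run D
t=26: L0/L1/L2 = -/EFH/- → run E
t=27: L0/L1/L2 = -/FH/- → run F
t=28: L0/L1/L2 = -/H/- → run H
t=29: L0/L1/L2 = -/H/- → run H
t=30: (idle)
t=31: (idle)
t=32: (idle)
t=33: (idle)
t=34: (idle)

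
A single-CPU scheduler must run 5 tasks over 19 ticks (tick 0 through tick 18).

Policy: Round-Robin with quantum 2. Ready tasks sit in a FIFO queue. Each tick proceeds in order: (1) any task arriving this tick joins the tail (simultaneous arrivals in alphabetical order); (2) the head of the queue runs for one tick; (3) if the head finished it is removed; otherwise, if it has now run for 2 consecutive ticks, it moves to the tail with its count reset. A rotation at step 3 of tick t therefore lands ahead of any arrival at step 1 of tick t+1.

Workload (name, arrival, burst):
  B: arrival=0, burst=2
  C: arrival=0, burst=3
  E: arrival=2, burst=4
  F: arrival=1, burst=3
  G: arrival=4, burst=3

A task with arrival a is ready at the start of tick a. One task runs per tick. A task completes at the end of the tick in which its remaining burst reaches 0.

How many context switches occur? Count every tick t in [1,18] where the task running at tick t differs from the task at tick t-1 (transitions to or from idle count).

context switches = 9

t=0: queue=[B,C] q_used=0 → run B
t=1: queue=[B,C,F] q_used=1 → run B
t=2: queue=[C,F,E] q_used=0 → run C
t=3: queue=[C,F,E] q_used=1 → run C
t=4: queue=[F,E,C,G] q_used=0 → run F
t=5: queue=[F,E,C,G] q_used=1 → run F
t=6: queue=[E,C,G,F] q_used=0 → run E
t=7: queue=[E,C,G,F] q_used=1 → run E
t=8: queue=[C,G,F,E] q_used=0 → run C
t=9: queue=[G,F,E] q_used=0 → run G
t=10: queue=[G,F,E] q_used=1 → run G
t=11: queue=[F,E,G] q_used=0 → run F
t=12: queue=[E,G] q_used=0 → run E
t=13: queue=[E,G] q_used=1 → run E
t=14: queue=[G] q_used=0 → run G
t=15: (idle)
t=16: (idle)
t=17: (idle)
t=18: (idle)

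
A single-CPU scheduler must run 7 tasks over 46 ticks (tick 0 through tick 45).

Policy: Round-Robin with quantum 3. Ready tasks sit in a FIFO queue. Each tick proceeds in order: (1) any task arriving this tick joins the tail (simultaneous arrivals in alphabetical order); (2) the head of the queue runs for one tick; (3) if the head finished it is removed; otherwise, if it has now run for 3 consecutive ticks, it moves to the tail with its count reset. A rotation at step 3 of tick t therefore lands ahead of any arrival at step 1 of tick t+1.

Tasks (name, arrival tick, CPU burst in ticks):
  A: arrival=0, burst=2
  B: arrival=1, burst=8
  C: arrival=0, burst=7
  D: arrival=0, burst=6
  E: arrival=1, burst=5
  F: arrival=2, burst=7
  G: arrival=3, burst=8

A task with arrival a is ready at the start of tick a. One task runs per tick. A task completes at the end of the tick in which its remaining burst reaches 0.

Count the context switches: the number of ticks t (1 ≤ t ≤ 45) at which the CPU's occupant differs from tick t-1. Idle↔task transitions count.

t=0: queue=[A,C,D] q_used=0 → run A
t=1: queue=[A,C,D,B,E] q_used=1 → run A
t=2: queue=[C,D,B,E,F] q_used=0 → run C
t=3: queue=[C,D,B,E,F,G] q_used=1 → run C
t=4: queue=[C,D,B,E,F,G] q_used=2 → run C
t=5: queue=[D,B,E,F,G,C] q_used=0 → run D
t=6: queue=[D,B,E,F,G,C] q_used=1 → run D
t=7: queue=[D,B,E,F,G,C] q_used=2 → run D
t=8: queue=[B,E,F,G,C,D] q_used=0 → run B
t=9: queue=[B,E,F,G,C,D] q_used=1 → run B
t=10: queue=[B,E,F,G,C,D] q_used=2 → run B
t=11: queue=[E,F,G,C,D,B] q_used=0 → run E
t=12: queue=[E,F,G,C,D,B] q_used=1 → run E
t=13: queue=[E,F,G,C,D,B] q_used=2 → run E
t=14: queue=[F,G,C,D,B,E] q_used=0 → run F
t=15: queue=[F,G,C,D,B,E] q_used=1 → run F
t=16: queue=[F,G,C,D,B,E] q_used=2 → run F
t=17: queue=[G,C,D,B,E,F] q_used=0 → run G
t=18: queue=[G,C,D,B,E,F] q_used=1 → run G
t=19: queue=[G,C,D,B,E,F] q_used=2 → run G
t=20: queue=[C,D,B,E,F,G] q_used=0 → run C
t=21: queue=[C,D,B,E,F,G] q_used=1 → run C
t=22: queue=[C,D,B,E,F,G] q_used=2 → run C
t=23: queue=[D,B,E,F,G,C] q_used=0 → run D
t=24: queue=[D,B,E,F,G,C] q_used=1 → run D
t=25: queue=[D,B,E,F,G,C] q_used=2 → run D
t=26: queue=[B,E,F,G,C] q_used=0 → run B
t=27: queue=[B,E,F,G,C] q_used=1 → run B
t=28: queue=[B,E,F,G,C] q_used=2 → run B
t=29: queue=[E,F,G,C,B] q_used=0 → run E
t=30: queue=[E,F,G,C,B] q_used=1 → run E
t=31: queue=[F,G,C,B] q_used=0 → run F
t=32: queue=[F,G,C,B] q_used=1 → run F
t=33: queue=[F,G,C,B] q_used=2 → run F
t=34: queue=[G,C,B,F] q_used=0 → run G
t=35: queue=[G,C,B,F] q_used=1 → run G
t=36: queue=[G,C,B,F] q_used=2 → run G
t=37: queue=[C,B,F,G] q_used=0 → run C
t=38: queue=[B,F,G] q_used=0 → run B
t=39: queue=[B,F,G] q_used=1 → run B
t=40: queue=[F,G] q_used=0 → run F
t=41: queue=[G] q_used=0 → run G
t=42: queue=[G] q_used=1 → run G
t=43: (idle)
t=44: (idle)
t=45: (idle)

context switches = 17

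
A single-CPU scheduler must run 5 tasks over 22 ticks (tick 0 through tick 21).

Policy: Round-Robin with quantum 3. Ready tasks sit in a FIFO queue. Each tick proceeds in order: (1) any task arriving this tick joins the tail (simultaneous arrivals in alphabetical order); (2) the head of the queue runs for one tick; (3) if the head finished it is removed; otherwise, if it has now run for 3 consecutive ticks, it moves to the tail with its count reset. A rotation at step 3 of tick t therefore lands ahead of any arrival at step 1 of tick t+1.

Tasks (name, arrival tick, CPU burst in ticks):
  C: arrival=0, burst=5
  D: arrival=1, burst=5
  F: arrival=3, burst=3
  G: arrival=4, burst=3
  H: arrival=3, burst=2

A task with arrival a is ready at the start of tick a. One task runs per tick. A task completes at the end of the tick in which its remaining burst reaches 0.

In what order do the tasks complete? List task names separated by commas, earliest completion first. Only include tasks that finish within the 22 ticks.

completion order = C, F, H, G, D

t=0: queue=[C] q_used=0 → run C
t=1: queue=[C,D] q_used=1 → run C
t=2: queue=[C,D] q_used=2 → run C
t=3: queue=[D,C,F,H] q_used=0 → run D
t=4: queue=[D,C,F,H,G] q_used=1 → run D
t=5: queue=[D,C,F,H,G] q_used=2 → run D
t=6: queue=[C,F,H,G,D] q_used=0 → run C
t=7: queue=[C,F,H,G,D] q_used=1 → run C
t=8: queue=[F,H,G,D] q_used=0 → run F
t=9: queue=[F,H,G,D] q_used=1 → run F
t=10: queue=[F,H,G,D] q_used=2 → run F
t=11: queue=[H,G,D] q_used=0 → run H
t=12: queue=[H,G,D] q_used=1 → run H
t=13: queue=[G,D] q_used=0 → run G
t=14: queue=[G,D] q_used=1 → run G
t=15: queue=[G,D] q_used=2 → run G
t=16: queue=[D] q_used=0 → run D
t=17: queue=[D] q_used=1 → run D
t=18: (idle)
t=19: (idle)
t=20: (idle)
t=21: (idle)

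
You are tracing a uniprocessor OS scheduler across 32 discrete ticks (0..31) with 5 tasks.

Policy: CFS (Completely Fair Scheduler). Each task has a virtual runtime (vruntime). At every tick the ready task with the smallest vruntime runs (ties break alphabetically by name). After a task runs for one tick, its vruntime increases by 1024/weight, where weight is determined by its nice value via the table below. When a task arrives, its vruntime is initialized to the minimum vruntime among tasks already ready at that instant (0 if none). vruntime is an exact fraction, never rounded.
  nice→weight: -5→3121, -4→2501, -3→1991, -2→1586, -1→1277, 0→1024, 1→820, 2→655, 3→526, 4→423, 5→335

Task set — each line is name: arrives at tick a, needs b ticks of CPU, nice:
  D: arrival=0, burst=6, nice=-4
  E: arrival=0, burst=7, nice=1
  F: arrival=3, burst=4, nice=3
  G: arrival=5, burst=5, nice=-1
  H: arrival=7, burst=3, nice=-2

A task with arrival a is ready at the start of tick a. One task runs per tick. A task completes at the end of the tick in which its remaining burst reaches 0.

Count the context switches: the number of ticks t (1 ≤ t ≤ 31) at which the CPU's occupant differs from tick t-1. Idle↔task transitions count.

t=0: vr[D=0 E=0] → run D
t=1: vr[D=1024/2501 E=0] → run E
t=2: vr[D=1024/2501 E=256/205] → run D
t=3: vr[D=2048/2501 E=256/205 F=2048/2501] → run D
t=4: vr[D=3072/2501 E=256/205 F=2048/2501] → run F
t=5: vr[D=3072/2501 E=256/205 F=1819136/657763 G=3072/2501] → run D
t=6: vr[D=4096/2501 E=256/205 F=1819136/657763 G=3072/2501] → run G
t=7: vr[D=4096/2501 E=256/205 F=1819136/657763 G=6483968/3193777 H=256/205] → run E
t=8: vr[D=4096/2501 E=512/205 F=1819136/657763 G=6483968/3193777 H=256/205] → run H
t=9: vr[D=4096/2501 E=512/205 F=1819136/657763 G=6483968/3193777 H=307968/162565] → run D
t=10: vr[D=5120/2501 E=512/205 F=1819136/657763 G=6483968/3193777 H=307968/162565] → run H
t=11: vr[D=5120/2501 E=512/205 F=1819136/657763 G=6483968/3193777 H=412928/162565] → run G
t=12: vr[D=5120/2501 E=512/205 F=1819136/657763 G=9044992/3193777 H=412928/162565] → run D
t=13: vr[E=512/205 F=1819136/657763 G=9044992/3193777 H=412928/162565] → run E
t=14: vr[E=768/205 F=1819136/657763 G=9044992/3193777 H=412928/162565] → run H
t=15: vr[E=768/205 F=1819136/657763 G=9044992/3193777] → run F
t=16: vr[E=768/205 F=3099648/657763 G=9044992/3193777] → run G
t=17: vr[E=768/205 F=3099648/657763 G=11606016/3193777] → run G
t=18: vr[E=768/205 F=3099648/657763 G=14167040/3193777] → run E
t=19: vr[E=1024/205 F=3099648/657763 G=14167040/3193777] → run G
t=20: vr[E=1024/205 F=3099648/657763] → run F
t=21: vr[E=1024/205 F=4380160/657763] → run E
t=22: vr[E=256/41 F=4380160/657763] → run E
t=23: vr[E=1536/205 F=4380160/657763] → run F
t=24: vr[E=1536/205] → run E
t=25: (idle)
t=26: (idle)
t=27: (idle)
t=28: (idle)
t=29: (idle)
t=30: (idle)
t=31: (idle)

context switches = 22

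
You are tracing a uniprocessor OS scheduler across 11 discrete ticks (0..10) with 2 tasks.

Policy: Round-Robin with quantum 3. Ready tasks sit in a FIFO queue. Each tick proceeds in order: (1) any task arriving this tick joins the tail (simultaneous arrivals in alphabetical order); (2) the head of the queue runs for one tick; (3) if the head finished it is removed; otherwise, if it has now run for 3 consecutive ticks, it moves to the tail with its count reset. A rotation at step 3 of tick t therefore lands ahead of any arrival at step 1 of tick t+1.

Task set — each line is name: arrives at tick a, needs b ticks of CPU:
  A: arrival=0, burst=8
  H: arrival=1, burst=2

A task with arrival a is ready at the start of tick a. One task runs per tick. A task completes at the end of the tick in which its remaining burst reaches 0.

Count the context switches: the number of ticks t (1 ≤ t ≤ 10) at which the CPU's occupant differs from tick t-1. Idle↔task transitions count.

context switches = 3

t=0: queue=[A] q_used=0 → run A
t=1: queue=[A,H] q_used=1 → run A
t=2: queue=[A,H] q_used=2 → run A
t=3: queue=[H,A] q_used=0 → run H
t=4: queue=[H,A] q_used=1 → run H
t=5: queue=[A] q_used=0 → run A
t=6: queue=[A] q_used=1 → run A
t=7: queue=[A] q_used=2 → run A
t=8: queue=[A] q_used=0 → run A
t=9: queue=[A] q_used=1 → run A
t=10: (idle)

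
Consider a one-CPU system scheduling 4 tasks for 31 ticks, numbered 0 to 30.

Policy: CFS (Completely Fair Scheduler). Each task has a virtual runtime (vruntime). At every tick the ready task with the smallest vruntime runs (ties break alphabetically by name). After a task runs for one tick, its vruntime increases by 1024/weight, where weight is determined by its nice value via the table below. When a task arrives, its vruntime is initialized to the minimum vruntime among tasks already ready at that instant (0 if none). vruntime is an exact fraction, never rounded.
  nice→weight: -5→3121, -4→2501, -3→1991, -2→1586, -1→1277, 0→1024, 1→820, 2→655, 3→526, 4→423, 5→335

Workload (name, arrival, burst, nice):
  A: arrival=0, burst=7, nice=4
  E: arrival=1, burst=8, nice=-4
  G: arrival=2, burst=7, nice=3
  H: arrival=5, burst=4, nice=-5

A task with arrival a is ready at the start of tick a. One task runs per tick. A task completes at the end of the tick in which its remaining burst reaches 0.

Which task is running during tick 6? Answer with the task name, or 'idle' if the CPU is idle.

t=0: vr[A=0] → run A
t=1: vr[A=1024/423 E=1024/423] → run A
t=2: vr[A=2048/423 E=1024/423 G=1024/423] → run E
t=3: vr[A=2048/423 E=2994176/1057923 G=1024/423] → run G
t=4: vr[A=2048/423 E=2994176/1057923 G=485888/111249] → run E
t=5: vr[A=2048/423 E=3427328/1057923 G=485888/111249 H=3427328/1057923] → run E
t=6: vr[A=2048/423 E=3860480/1057923 G=485888/111249 H=3427328/1057923] → run H
t=7: vr[A=2048/423 E=3860480/1057923 G=485888/111249 H=11780003840/3301777683] → run H
t=8: vr[A=2048/423 E=3860480/1057923 G=485888/111249 H=12863316992/3301777683] → run E
t=9: vr[A=2048/423 E=4293632/1057923 G=485888/111249 H=12863316992/3301777683] → run H
t=10: vr[A=2048/423 E=4293632/1057923 G=485888/111249 H=13946630144/3301777683] → run E
t=11: vr[A=2048/423 E=4726784/1057923 G=485888/111249 H=13946630144/3301777683] → run H
t=12: vr[A=2048/423 E=4726784/1057923 G=485888/111249] → run G
t=13: vr[A=2048/423 E=4726784/1057923 G=702464/111249] → run E
t=14: vr[A=2048/423 E=5159936/1057923 G=702464/111249] → run A
t=15: vr[A=1024/141 E=5159936/1057923 G=702464/111249] → run E
t=16: vr[A=1024/141 E=5593088/1057923 G=702464/111249] → run E
t=17: vr[A=1024/141 G=702464/111249] → run G
t=18: vr[A=1024/141 G=919040/111249] → run A
t=19: vr[A=4096/423 G=919040/111249] → run G
t=20: vr[A=4096/423 G=1135616/111249] → run A
t=21: vr[A=5120/423 G=1135616/111249] → run G
t=22: vr[A=5120/423 G=1352192/111249] → run A
t=23: vr[A=2048/141 G=1352192/111249] → run G
t=24: vr[A=2048/141 G=1568768/111249] → run G
t=25: vr[A=2048/141] → run A
t=26: (idle)
t=27: (idle)
t=28: (idle)
t=29: (idle)
t=30: (idle)

running at tick 6 = H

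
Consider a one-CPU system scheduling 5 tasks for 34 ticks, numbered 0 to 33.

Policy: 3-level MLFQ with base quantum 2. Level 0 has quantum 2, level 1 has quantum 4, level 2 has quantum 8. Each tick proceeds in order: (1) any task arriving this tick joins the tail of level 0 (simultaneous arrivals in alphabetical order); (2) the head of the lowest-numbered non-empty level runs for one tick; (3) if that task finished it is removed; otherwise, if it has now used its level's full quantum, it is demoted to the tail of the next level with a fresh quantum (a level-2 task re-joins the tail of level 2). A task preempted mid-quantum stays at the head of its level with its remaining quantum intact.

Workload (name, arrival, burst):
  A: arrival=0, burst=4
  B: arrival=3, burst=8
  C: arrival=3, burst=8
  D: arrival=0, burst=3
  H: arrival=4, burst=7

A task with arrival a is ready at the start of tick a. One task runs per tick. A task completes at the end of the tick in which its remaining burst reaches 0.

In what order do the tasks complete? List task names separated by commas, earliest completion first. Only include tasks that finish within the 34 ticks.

t=0: L0/L1/L2 = AD/-/- → run A
t=1: L0/L1/L2 = AD/-/- → run A
t=2: L0/L1/L2 = D/A/- → run D
t=3: L0/L1/L2 = DBC/A/- → run D
t=4: L0/L1/L2 = BCH/AD/- → run B
t=5: L0/L1/L2 = BCH/AD/- → run B
t=6: L0/L1/L2 = CH/ADB/- → run C
t=7: L0/L1/L2 = CH/ADB/- → run C
t=8: L0/L1/L2 = H/ADBC/- → run H
t=9: L0/L1/L2 = H/ADBC/- → run H
t=10: L0/L1/L2 = -/ADBCH/- → run A
t=11: L0/L1/L2 = -/ADBCH/- → run A
t=12: L0/L1/L2 = -/DBCH/- → run D
t=13: L0/L1/L2 = -/BCH/- → run B
t=14: L0/L1/L2 = -/BCH/- → run B
t=15: L0/L1/L2 = -/BCH/- → run B
t=16: L0/L1/L2 = -/BCH/- → run B
t=17: L0/L1/L2 = -/CH/B → run C
t=18: L0/L1/L2 = -/CH/B → run C
t=19: L0/L1/L2 = -/CH/B → run C
t=20: L0/L1/L2 = -/CH/B → run C
t=21: L0/L1/L2 = -/H/BC → run H
t=22: L0/L1/L2 = -/H/BC → run H
t=23: L0/L1/L2 = -/H/BC → run H
t=24: L0/L1/L2 = -/H/BC → run H
t=25: L0/L1/L2 = -/-/BCH → run B
t=26: L0/L1/L2 = -/-/BCH → run B
t=27: L0/L1/L2 = -/-/CH → run C
t=28: L0/L1/L2 = -/-/CH → run C
t=29: L0/L1/L2 = -/-/H → run H
t=30: (idle)
t=31: (idle)
t=32: (idle)
t=33: (idle)

completion order = A, D, B, C, H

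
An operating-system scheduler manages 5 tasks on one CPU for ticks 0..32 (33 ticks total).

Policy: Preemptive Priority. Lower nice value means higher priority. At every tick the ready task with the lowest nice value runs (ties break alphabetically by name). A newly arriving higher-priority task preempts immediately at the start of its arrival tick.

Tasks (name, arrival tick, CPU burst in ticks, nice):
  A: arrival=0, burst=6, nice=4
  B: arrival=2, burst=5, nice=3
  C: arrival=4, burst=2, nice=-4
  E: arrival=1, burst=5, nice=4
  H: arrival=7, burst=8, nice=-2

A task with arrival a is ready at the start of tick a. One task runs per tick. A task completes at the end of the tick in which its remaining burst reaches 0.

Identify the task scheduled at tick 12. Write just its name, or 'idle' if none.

running at tick 12 = H

t=0: ready={A} → run A
t=1: ready={A,E} → run A
t=2: ready={A,B,E} → run B
t=3: ready={A,B,E} → run B
t=4: ready={A,B,C,E} → run C
t=5: ready={A,B,C,E} → run C
t=6: ready={A,B,E} → run B
t=7: ready={A,B,E,H} → run H
t=8: ready={A,B,E,H} → run H
t=9: ready={A,B,E,H} → run H
t=10: ready={A,B,E,H} → run H
t=11: ready={A,B,E,H} → run H
t=12: ready={A,B,E,H} → run H
t=13: ready={A,B,E,H} → run H
t=14: ready={A,B,E,H} → run H
t=15: ready={A,B,E} → run B
t=16: ready={A,B,E} → run B
t=17: ready={A,E} → run A
t=18: ready={A,E} → run A
t=19: ready={A,E} → run A
t=20: ready={A,E} → run A
t=21: ready={E} → run E
t=22: ready={E} → run E
t=23: ready={E} → run E
t=24: ready={E} → run E
t=25: ready={E} → run E
t=26: (idle)
t=27: (idle)
t=28: (idle)
t=29: (idle)
t=30: (idle)
t=31: (idle)
t=32: (idle)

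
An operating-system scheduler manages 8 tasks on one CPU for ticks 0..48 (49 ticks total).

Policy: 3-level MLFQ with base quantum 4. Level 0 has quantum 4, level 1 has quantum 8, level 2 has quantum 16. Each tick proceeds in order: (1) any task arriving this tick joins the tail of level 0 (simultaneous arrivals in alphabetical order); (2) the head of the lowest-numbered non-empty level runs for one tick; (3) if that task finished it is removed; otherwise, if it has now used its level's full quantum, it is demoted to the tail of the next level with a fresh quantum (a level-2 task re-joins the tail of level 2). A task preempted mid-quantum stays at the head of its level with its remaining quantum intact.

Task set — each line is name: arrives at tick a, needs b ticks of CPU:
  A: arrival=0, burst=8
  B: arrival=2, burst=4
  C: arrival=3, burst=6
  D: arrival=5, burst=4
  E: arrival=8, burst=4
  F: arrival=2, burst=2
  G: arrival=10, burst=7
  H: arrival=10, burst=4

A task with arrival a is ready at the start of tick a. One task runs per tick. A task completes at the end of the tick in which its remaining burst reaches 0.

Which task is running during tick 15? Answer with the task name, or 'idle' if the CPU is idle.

running at tick 15 = D

t=0: L0/L1/L2 = A/-/- → run A
t=1: L0/L1/L2 = A/-/- → run A
t=2: L0/L1/L2 = ABF/-/- → run A
t=3: L0/L1/L2 = ABFC/-/- → run A
t=4: L0/L1/L2 = BFC/A/- → run B
t=5: L0/L1/L2 = BFCD/A/- → run B
t=6: L0/L1/L2 = BFCD/A/- → run B
t=7: L0/L1/L2 = BFCD/A/- → run B
t=8: L0/L1/L2 = FCDE/A/- → run F
t=9: L0/L1/L2 = FCDE/A/- → run F
t=10: L0/L1/L2 = CDEGH/A/- → run C
t=11: L0/L1/L2 = CDEGH/A/- → run C
t=12: L0/L1/L2 = CDEGH/A/- → run C
t=13: L0/L1/L2 = CDEGH/A/- → run C
t=14: L0/L1/L2 = DEGH/AC/- → run D
t=15: L0/L1/L2 = DEGH/AC/- → run D
t=16: L0/L1/L2 = DEGH/AC/- → run D
t=17: L0/L1/L2 = DEGH/AC/- → run D
t=18: L0/L1/L2 = EGH/AC/- → run E
t=19: L0/L1/L2 = EGH/AC/- → run E
t=20: L0/L1/L2 = EGH/AC/- → run E
t=21: L0/L1/L2 = EGH/AC/- → run E
t=22: L0/L1/L2 = GH/AC/- → run G
t=23: L0/L1/L2 = GH/AC/- → run G
t=24: L0/L1/L2 = GH/AC/- → run G
t=25: L0/L1/L2 = GH/AC/- → run G
t=26: L0/L1/L2 = H/ACG/- → run H
t=27: L0/L1/L2 = H/ACG/- → run H
t=28: L0/L1/L2 = H/ACG/- → run H
t=29: L0/L1/L2 = H/ACG/- → run H
t=30: L0/L1/L2 = -/ACG/- → run A
t=31: L0/L1/L2 = -/ACG/- → run A
t=32: L0/L1/L2 = -/ACG/- → run A
t=33: L0/L1/L2 = -/ACG/- → run A
t=34: L0/L1/L2 = -/CG/- → run C
t=35: L0/L1/L2 = -/CG/- → run C
t=36: L0/L1/L2 = -/G/- → run G
t=37: L0/L1/L2 = -/G/- → run G
t=38: L0/L1/L2 = -/G/- → run G
t=39: (idle)
t=40: (idle)
t=41: (idle)
t=42: (idle)
t=43: (idle)
t=44: (idle)
t=45: (idle)
t=46: (idle)
t=47: (idle)
t=48: (idle)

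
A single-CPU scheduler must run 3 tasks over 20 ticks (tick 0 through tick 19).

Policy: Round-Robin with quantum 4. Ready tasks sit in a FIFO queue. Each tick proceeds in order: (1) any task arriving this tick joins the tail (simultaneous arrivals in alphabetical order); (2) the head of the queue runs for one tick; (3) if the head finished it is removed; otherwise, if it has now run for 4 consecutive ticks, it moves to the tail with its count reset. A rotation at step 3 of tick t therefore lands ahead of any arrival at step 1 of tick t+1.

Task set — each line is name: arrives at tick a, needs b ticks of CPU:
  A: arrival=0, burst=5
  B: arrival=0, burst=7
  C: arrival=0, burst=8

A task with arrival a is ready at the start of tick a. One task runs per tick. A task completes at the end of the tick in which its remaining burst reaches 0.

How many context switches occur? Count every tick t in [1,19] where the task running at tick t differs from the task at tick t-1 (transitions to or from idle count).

t=0: queue=[A,B,C] q_used=0 → run A
t=1: queue=[A,B,C] q_used=1 → run A
t=2: queue=[A,B,C] q_used=2 → run A
t=3: queue=[A,B,C] q_used=3 → run A
t=4: queue=[B,C,A] q_used=0 → run B
t=5: queue=[B,C,A] q_used=1 → run B
t=6: queue=[B,C,A] q_used=2 → run B
t=7: queue=[B,C,A] q_used=3 → run B
t=8: queue=[C,A,B] q_used=0 → run C
t=9: queue=[C,A,B] q_used=1 → run C
t=10: queue=[C,A,B] q_used=2 → run C
t=11: queue=[C,A,B] q_used=3 → run C
t=12: queue=[A,B,C] q_used=0 → run A
t=13: queue=[B,C] q_used=0 → run B
t=14: queue=[B,C] q_used=1 → run B
t=15: queue=[B,C] q_used=2 → run B
t=16: queue=[C] q_used=0 → run C
t=17: queue=[C] q_used=1 → run C
t=18: queue=[C] q_used=2 → run C
t=19: queue=[C] q_used=3 → run C

context switches = 5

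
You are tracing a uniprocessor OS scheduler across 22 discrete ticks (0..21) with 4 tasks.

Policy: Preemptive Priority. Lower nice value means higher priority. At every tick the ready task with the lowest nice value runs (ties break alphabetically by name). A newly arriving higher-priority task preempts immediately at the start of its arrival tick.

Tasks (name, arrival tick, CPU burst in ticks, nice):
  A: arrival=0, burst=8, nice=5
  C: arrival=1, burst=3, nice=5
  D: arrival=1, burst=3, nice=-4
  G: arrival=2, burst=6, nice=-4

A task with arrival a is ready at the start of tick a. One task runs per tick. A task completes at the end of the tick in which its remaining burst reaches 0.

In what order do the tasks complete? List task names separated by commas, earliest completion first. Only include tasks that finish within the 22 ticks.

completion order = D, G, A, C

t=0: ready={A} → run A
t=1: ready={A,C,D} → run D
t=2: ready={A,C,D,G} → run D
t=3: ready={A,C,D,G} → run D
t=4: ready={A,C,G} → run G
t=5: ready={A,C,G} → run G
t=6: ready={A,C,G} → run G
t=7: ready={A,C,G} → run G
t=8: ready={A,C,G} → run G
t=9: ready={A,C,G} → run G
t=10: ready={A,C} → run A
t=11: ready={A,C} → run A
t=12: ready={A,C} → run A
t=13: ready={A,C} → run A
t=14: ready={A,C} → run A
t=15: ready={A,C} → run A
t=16: ready={A,C} → run A
t=17: ready={C} → run C
t=18: ready={C} → run C
t=19: ready={C} → run C
t=20: (idle)
t=21: (idle)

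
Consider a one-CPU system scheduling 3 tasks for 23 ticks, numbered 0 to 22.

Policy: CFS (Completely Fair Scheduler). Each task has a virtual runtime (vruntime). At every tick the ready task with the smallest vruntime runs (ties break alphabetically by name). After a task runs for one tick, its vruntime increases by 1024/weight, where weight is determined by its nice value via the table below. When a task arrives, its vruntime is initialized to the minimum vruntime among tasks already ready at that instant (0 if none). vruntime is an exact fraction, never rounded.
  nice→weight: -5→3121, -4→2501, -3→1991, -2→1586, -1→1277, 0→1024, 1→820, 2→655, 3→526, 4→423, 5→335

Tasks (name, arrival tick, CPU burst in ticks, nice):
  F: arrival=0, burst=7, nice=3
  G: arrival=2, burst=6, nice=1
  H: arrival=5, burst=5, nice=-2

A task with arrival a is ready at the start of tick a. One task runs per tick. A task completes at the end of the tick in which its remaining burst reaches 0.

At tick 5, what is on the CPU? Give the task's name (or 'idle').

t=0: vr[F=0] → run F
t=1: vr[F=512/263] → run F
t=2: vr[F=1024/263 G=1024/263] → run F
t=3: vr[F=1536/263 G=1024/263] → run G
t=4: vr[F=1536/263 G=277248/53915] → run G
t=5: vr[F=1536/263 G=344576/53915 H=1536/263] → run F
t=6: vr[F=2048/263 G=344576/53915 H=1536/263] → run H
t=7: vr[F=2048/263 G=344576/53915 H=1352704/208559] → run G
t=8: vr[F=2048/263 G=411904/53915 H=1352704/208559] → run H
t=9: vr[F=2048/263 G=411904/53915 H=1487360/208559] → run H
t=10: vr[F=2048/263 G=411904/53915 H=1622016/208559] → run G
t=11: vr[F=2048/263 G=479232/53915 H=1622016/208559] → run H
t=12: vr[F=2048/263 G=479232/53915 H=1756672/208559] → run F
t=13: vr[F=2560/263 G=479232/53915 H=1756672/208559] → run H
t=14: vr[F=2560/263 G=479232/53915] → run G
t=15: vr[F=2560/263 G=109312/10783] → run F
t=16: vr[F=3072/263 G=109312/10783] → run G
t=17: vr[F=3072/263] → run F
t=18: (idle)
t=19: (idle)
t=20: (idle)
t=21: (idle)
t=22: (idle)

running at tick 5 = F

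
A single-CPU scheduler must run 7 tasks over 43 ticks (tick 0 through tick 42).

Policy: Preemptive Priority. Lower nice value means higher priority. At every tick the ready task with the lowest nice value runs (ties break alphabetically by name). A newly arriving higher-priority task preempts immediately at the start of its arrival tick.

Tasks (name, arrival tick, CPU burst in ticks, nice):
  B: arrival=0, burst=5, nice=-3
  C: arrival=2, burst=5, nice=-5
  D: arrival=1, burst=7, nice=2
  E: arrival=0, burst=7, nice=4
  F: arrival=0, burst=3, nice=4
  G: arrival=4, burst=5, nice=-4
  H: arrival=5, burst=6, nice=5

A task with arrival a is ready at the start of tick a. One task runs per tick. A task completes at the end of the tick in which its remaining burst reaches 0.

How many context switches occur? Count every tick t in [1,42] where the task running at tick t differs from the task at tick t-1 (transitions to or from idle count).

t=0: ready={B,E,F} → run B
t=1: ready={B,D,E,F} → run B
t=2: ready={B,C,D,E,F} → run C
t=3: ready={B,C,D,E,F} → run C
t=4: ready={B,C,D,E,F,G} → run C
t=5: ready={B,C,D,E,F,G,H} → run C
t=6: ready={B,C,D,E,F,G,H} → run C
t=7: ready={B,D,E,F,G,H} → run G
t=8: ready={B,D,E,F,G,H} → run G
t=9: ready={B,D,E,F,G,H} → run G
t=10: ready={B,D,E,F,G,H} → run G
t=11: ready={B,D,E,F,G,H} → run G
t=12: ready={B,D,E,F,H} → run B
t=13: ready={B,D,E,F,H} → run B
t=14: ready={B,D,E,F,H} → run B
t=15: ready={D,E,F,H} → run D
t=16: ready={D,E,F,H} → run D
t=17: ready={D,E,F,H} → run D
t=18: ready={D,E,F,H} → run D
t=19: ready={D,E,F,H} → run D
t=20: ready={D,E,F,H} → run D
t=21: ready={D,E,F,H} → run D
t=22: ready={E,F,H} → run E
t=23: ready={E,F,H} → run E
t=24: ready={E,F,H} → run E
t=25: ready={E,F,H} → run E
t=26: ready={E,F,H} → run E
t=27: ready={E,F,H} → run E
t=28: ready={E,F,H} → run E
t=29: ready={F,H} → run F
t=30: ready={F,H} → run F
t=31: ready={F,H} → run F
t=32: ready={H} → run H
t=33: ready={H} → run H
t=34: ready={H} → run H
t=35: ready={H} → run H
t=36: ready={H} → run H
t=37: ready={H} → run H
t=38: (idle)
t=39: (idle)
t=40: (idle)
t=41: (idle)
t=42: (idle)

context switches = 8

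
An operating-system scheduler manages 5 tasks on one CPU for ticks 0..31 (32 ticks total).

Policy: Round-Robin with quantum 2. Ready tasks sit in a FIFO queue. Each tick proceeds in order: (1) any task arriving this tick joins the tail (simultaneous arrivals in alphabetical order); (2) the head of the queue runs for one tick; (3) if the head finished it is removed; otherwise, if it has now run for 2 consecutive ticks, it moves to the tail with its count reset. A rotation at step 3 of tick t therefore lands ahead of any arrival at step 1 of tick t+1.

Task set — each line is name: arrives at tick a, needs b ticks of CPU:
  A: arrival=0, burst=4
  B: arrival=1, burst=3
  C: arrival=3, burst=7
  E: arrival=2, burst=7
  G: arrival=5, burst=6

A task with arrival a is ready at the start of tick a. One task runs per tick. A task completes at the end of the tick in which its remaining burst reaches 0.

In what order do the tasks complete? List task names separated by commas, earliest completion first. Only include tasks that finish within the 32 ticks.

t=0: queue=[A] q_used=0 → run A
t=1: queue=[A,B] q_used=1 → run A
t=2: queue=[B,A,E] q_used=0 → run B
t=3: queue=[B,A,E,C] q_used=1 → run B
t=4: queue=[A,E,C,B] q_used=0 → run A
t=5: queue=[A,E,C,B,G] q_used=1 → run A
t=6: queue=[E,C,B,G] q_used=0 → run E
t=7: queue=[E,C,B,G] q_used=1 → run E
t=8: queue=[C,B,G,E] q_used=0 → run C
t=9: queue=[C,B,G,E] q_used=1 → run C
t=10: queue=[B,G,E,C] q_used=0 → run B
t=11: queue=[G,E,C] q_used=0 → run G
t=12: queue=[G,E,C] q_used=1 → run G
t=13: queue=[E,C,G] q_used=0 → run E
t=14: queue=[E,C,G] q_used=1 → run E
t=15: queue=[C,G,E] q_used=0 → run C
t=16: queue=[C,G,E] q_used=1 → run C
t=17: queue=[G,E,C] q_used=0 → run G
t=18: queue=[G,E,C] q_used=1 → run G
t=19: queue=[E,C,G] q_used=0 → run E
t=20: queue=[E,C,G] q_used=1 → run E
t=21: queue=[C,G,E] q_used=0 → run C
t=22: queue=[C,G,E] q_used=1 → run C
t=23: queue=[G,E,C] q_used=0 → run G
t=24: queue=[G,E,C] q_used=1 → run G
t=25: queue=[E,C] q_used=0 → run E
t=26: queue=[C] q_used=0 → run C
t=27: (idle)
t=28: (idle)
t=29: (idle)
t=30: (idle)
t=31: (idle)

completion order = A, B, G, E, C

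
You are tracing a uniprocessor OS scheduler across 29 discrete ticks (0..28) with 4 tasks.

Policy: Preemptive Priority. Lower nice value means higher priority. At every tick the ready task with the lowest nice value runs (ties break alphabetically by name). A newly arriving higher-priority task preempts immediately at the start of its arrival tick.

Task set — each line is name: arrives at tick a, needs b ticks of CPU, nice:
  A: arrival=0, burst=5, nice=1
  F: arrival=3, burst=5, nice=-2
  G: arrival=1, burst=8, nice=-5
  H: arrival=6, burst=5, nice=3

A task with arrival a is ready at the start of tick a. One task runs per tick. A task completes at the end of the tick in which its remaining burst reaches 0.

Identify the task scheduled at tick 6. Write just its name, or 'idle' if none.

t=0: ready={A} → run A
t=1: ready={A,G} → run G
t=2: ready={A,G} → run G
t=3: ready={A,F,G} → run G
t=4: ready={A,F,G} → run G
t=5: ready={A,F,G} → run G
t=6: ready={A,F,G,H} → run G
t=7: ready={A,F,G,H} → run G
t=8: ready={A,F,G,H} → run G
t=9: ready={A,F,H} → run F
t=10: ready={A,F,H} → run F
t=11: ready={A,F,H} → run F
t=12: ready={A,F,H} → run F
t=13: ready={A,F,H} → run F
t=14: ready={A,H} → run A
t=15: ready={A,H} → run A
t=16: ready={A,H} → run A
t=17: ready={A,H} → run A
t=18: ready={H} → run H
t=19: ready={H} → run H
t=20: ready={H} → run H
t=21: ready={H} → run H
t=22: ready={H} → run H
t=23: (idle)
t=24: (idle)
t=25: (idle)
t=26: (idle)
t=27: (idle)
t=28: (idle)

running at tick 6 = G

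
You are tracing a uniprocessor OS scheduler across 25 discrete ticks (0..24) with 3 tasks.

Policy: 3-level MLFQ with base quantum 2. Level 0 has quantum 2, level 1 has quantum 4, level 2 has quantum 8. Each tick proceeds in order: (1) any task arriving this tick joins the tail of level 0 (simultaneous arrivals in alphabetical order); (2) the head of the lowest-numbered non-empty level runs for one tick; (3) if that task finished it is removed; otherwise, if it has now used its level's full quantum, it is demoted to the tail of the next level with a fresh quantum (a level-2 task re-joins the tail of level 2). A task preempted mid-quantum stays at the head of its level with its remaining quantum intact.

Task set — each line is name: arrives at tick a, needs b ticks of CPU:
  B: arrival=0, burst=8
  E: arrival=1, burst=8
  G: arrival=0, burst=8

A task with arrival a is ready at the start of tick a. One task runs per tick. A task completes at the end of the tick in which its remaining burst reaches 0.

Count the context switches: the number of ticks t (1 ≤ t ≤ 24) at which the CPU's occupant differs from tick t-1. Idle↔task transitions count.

context switches = 9

t=0: L0/L1/L2 = BG/-/- → run B
t=1: L0/L1/L2 = BGE/-/- → run B
t=2: L0/L1/L2 = GE/B/- → run G
t=3: L0/L1/L2 = GE/B/- → run G
t=4: L0/L1/L2 = E/BG/- → run E
t=5: L0/L1/L2 = E/BG/- → run E
t=6: L0/L1/L2 = -/BGE/- → run B
t=7: L0/L1/L2 = -/BGE/- → run B
t=8: L0/L1/L2 = -/BGE/- → run B
t=9: L0/L1/L2 = -/BGE/- → run B
t=10: L0/L1/L2 = -/GE/B → run G
t=11: L0/L1/L2 = -/GE/B → run G
t=12: L0/L1/L2 = -/GE/B → run G
t=13: L0/L1/L2 = -/GE/B → run G
t=14: L0/L1/L2 = -/E/BG → run E
t=15: L0/L1/L2 = -/E/BG → run E
t=16: L0/L1/L2 = -/E/BG → run E
t=17: L0/L1/L2 = -/E/BG → run E
t=18: L0/L1/L2 = -/-/BGE → run B
t=19: L0/L1/L2 = -/-/BGE → run B
t=20: L0/L1/L2 = -/-/GE → run G
t=21: L0/L1/L2 = -/-/GE → run G
t=22: L0/L1/L2 = -/-/E → run E
t=23: L0/L1/L2 = -/-/E → run E
t=24: (idle)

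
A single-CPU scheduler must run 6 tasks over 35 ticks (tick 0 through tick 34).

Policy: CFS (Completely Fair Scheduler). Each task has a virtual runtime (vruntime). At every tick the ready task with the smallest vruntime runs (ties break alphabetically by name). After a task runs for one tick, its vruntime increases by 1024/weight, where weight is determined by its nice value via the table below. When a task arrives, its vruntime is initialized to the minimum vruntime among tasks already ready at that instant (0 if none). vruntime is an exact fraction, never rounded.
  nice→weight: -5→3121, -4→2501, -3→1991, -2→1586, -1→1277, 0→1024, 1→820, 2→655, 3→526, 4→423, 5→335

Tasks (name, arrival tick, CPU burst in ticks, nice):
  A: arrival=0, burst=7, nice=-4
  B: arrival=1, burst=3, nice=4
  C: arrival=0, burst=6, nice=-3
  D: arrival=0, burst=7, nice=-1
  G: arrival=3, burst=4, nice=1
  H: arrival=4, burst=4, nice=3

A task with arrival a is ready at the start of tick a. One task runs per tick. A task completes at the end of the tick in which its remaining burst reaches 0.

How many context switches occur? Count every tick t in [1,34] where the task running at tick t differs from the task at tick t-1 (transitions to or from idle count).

t=0: vr[A=0 C=0 D=0] → run A
t=1: vr[A=1024/2501 B=0 C=0 D=0] → run B
t=2: vr[A=1024/2501 B=1024/423 C=0 D=0] → run C
t=3: vr[A=1024/2501 B=1024/423 C=1024/1991 D=0 G=0] → run D
t=4: vr[A=1024/2501 B=1024/423 C=1024/1991 D=1024/1277 G=0 H=0] → run G
t=5: vr[A=1024/2501 B=1024/423 C=1024/1991 D=1024/1277 G=256/205 H=0] → run H
t=6: vr[A=1024/2501 B=1024/423 C=1024/1991 D=1024/1277 G=256/205 H=512/263] → run A
t=7: vr[A=2048/2501 B=1024/423 C=1024/1991 D=1024/1277 G=256/205 H=512/263] → run C
t=8: vr[A=2048/2501 B=1024/423 C=2048/1991 D=1024/1277 G=256/205 H=512/263] → run D
t=9: vr[A=2048/2501 B=1024/423 C=2048/1991 D=2048/1277 G=256/205 H=512/263] → run A
t=10: vr[A=3072/2501 B=1024/423 C=2048/1991 D=2048/1277 G=256/205 H=512/263] → run C
t=11: vr[A=3072/2501 B=1024/423 C=3072/1991 D=2048/1277 G=256/205 H=512/263] → run A
t=12: vr[A=4096/2501 B=1024/423 C=3072/1991 D=2048/1277 G=256/205 H=512/263] → run G
t=13: vr[A=4096/2501 B=1024/423 C=3072/1991 D=2048/1277 G=512/205 H=512/263] → run C
t=14: vr[A=4096/2501 B=1024/423 C=4096/1991 D=2048/1277 G=512/205 H=512/263] → run D
t=15: vr[A=4096/2501 B=1024/423 C=4096/1991 D=3072/1277 G=512/205 H=512/263] → run A
t=16: vr[A=5120/2501 B=1024/423 C=4096/1991 D=3072/1277 G=512/205 H=512/263] → run H
t=17: vr[A=5120/2501 B=1024/423 C=4096/1991 D=3072/1277 G=512/205 H=1024/263] → run A
t=18: vr[A=6144/2501 B=1024/423 C=4096/1991 D=3072/1277 G=512/205 H=1024/263] → run C
t=19: vr[A=6144/2501 B=1024/423 C=5120/1991 D=3072/1277 G=512/205 H=1024/263] → run D
t=20: vr[A=6144/2501 B=1024/423 C=5120/1991 D=4096/1277 G=512/205 H=1024/263] → run B
t=21: vr[A=6144/2501 B=2048/423 C=5120/1991 D=4096/1277 G=512/205 H=1024/263] → run A
t=22: vr[B=2048/423 C=5120/1991 D=4096/1277 G=512/205 H=1024/263] → run G
t=23: vr[B=2048/423 C=5120/1991 D=4096/1277 G=768/205 H=1024/263] → run C
t=24: vr[B=2048/423 D=4096/1277 G=768/205 H=1024/263] → run D
t=25: vr[B=2048/423 D=5120/1277 G=768/205 H=1024/263] → run G
t=26: vr[B=2048/423 D=5120/1277 H=1024/263] → run H
t=27: vr[B=2048/423 D=5120/1277 H=1536/263] → run D
t=28: vr[B=2048/423 D=6144/1277 H=1536/263] → run D
t=29: vr[B=2048/423 H=1536/263] → run B
t=30: vr[H=1536/263] → run H
t=31: (idle)
t=32: (idle)
t=33: (idle)
t=34: (idle)

context switches = 30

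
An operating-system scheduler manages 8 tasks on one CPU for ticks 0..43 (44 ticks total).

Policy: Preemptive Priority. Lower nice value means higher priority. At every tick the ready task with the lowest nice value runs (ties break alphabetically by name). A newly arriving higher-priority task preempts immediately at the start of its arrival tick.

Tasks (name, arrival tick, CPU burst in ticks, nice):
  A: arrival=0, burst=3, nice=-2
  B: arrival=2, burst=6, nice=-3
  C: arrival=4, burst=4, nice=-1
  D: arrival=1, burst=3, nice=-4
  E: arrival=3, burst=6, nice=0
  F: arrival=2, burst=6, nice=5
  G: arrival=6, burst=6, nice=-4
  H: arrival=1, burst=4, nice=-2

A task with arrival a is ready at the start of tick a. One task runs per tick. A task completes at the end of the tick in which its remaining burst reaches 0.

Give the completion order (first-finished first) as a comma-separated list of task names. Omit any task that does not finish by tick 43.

t=0: ready={A} → run A
t=1: ready={A,D,H} → run D
t=2: ready={A,B,D,F,H} → run D
t=3: ready={A,B,D,E,F,H} → run D
t=4: ready={A,B,C,E,F,H} → run B
t=5: ready={A,B,C,E,F,H} → run B
t=6: ready={A,B,C,E,F,G,H} → run G
t=7: ready={A,B,C,E,F,G,H} → run G
t=8: ready={A,B,C,E,F,G,H} → run G
t=9: ready={A,B,C,E,F,G,H} → run G
t=10: ready={A,B,C,E,F,G,H} → run G
t=11: ready={A,B,C,E,F,G,H} → run G
t=12: ready={A,B,C,E,F,H} → run B
t=13: ready={A,B,C,E,F,H} → run B
t=14: ready={A,B,C,E,F,H} → run B
t=15: ready={A,B,C,E,F,H} → run B
t=16: ready={A,C,E,F,H} → run A
t=17: ready={A,C,E,F,H} → run A
t=18: ready={C,E,F,H} → run H
t=19: ready={C,E,F,H} → run H
t=20: ready={C,E,F,H} → run H
t=21: ready={C,E,F,H} → run H
t=22: ready={C,E,F} → run C
t=23: ready={C,E,F} → run C
t=24: ready={C,E,F} → run C
t=25: ready={C,E,F} → run C
t=26: ready={E,F} → run E
t=27: ready={E,F} → run E
t=28: ready={E,F} → run E
t=29: ready={E,F} → run E
t=30: ready={E,F} → run E
t=31: ready={E,F} → run E
t=32: ready={F} → run F
t=33: ready={F} → run F
t=34: ready={F} → run F
t=35: ready={F} → run F
t=36: ready={F} → run F
t=37: ready={F} → run F
t=38: (idle)
t=39: (idle)
t=40: (idle)
t=41: (idle)
t=42: (idle)
t=43: (idle)

completion order = D, G, B, A, H, C, E, F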